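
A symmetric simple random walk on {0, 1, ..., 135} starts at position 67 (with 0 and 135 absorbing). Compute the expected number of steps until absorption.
E[τ | X_0 = 67] = 4556

Let v_k = E[τ | X_0 = k]. Boundary: v_0 = v_135 = 0. Recurrence: v_k = 1 + (v_{k-1} + v_{k+1})/2 for 1 ≤ k ≤ 134. The particular solution to v_k − (v_{k-1} + v_{k+1})/2 = 1 is v_k = −k^2. Adding homogeneous solution A + B k and matching boundaries gives v_k = k (135 − k). Substituting k = 67: v_67 = 67 · 68 = 4556.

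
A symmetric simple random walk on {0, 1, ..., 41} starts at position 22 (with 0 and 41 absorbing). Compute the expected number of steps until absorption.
E[τ | X_0 = 22] = 418

Let v_k = E[τ | X_0 = k]. Boundary: v_0 = v_41 = 0. Recurrence: v_k = 1 + (v_{k-1} + v_{k+1})/2 for 1 ≤ k ≤ 40. The particular solution to v_k − (v_{k-1} + v_{k+1})/2 = 1 is v_k = −k^2. Adding homogeneous solution A + B k and matching boundaries gives v_k = k (41 − k). Substituting k = 22: v_22 = 22 · 19 = 418.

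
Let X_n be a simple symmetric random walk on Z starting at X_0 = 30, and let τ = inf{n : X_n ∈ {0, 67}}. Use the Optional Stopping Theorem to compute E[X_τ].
E[X_τ] = 30

X_n is a martingale and τ is a bounded-mean stopping time (indeed τ is finite a.s. with bounded expectation since the walk is in a bounded region). By the OST, E[X_τ] = E[X_0] = 30. Equivalently: E[X_τ] = 67 · P(hit 67 first) + 0 · P(hit 0 first) = 67 · (30/67) = 30.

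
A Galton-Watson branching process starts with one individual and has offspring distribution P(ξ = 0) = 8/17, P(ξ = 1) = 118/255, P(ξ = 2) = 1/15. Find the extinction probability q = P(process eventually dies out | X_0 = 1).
q = 1

Mean offspring μ = 0·8/17 + 1·118/255 + 2·1/15 = 152/255 ≤ 1. For μ ≤ 1 with offspring not concentrated at 1, the Galton-Watson process goes extinct almost surely, so q = 1.
(Algebraic check: The pgf is f(s) = 8/17 + 118/255·s + 1/15·s². The extinction probability q is the smallest fixed point of f in [0, 1]. Setting s = f(s):
  1/15·s² + (118/255 − 1)·s + 8/17 = 0
  1/15·s² − (8/17 + 1/15)·s + 8/17 = 0
which factors as (s − 1)·(1/15·s − 8/17) = 0, giving roots s = 1 and s = (8/17)/(1/15) = 120/17. Since 120/17 ≥ 1, the smallest root in [0, 1] is s = 1.)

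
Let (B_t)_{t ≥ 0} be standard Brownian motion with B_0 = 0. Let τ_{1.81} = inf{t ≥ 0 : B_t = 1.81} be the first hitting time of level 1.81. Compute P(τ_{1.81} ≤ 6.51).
P(τ_{1.81} ≤ 6.51) = 2(1 − Φ(1.81/√6.51)) = 2(1 − Φ(0.7094)) ≈ 0.4781

By the reflection principle for standard BM, P(τ_b ≤ t) = 2 · P(B_t ≥ b). Since B_t ~ N(0, t), P(B_t ≥ 1.81) = 1 − Φ(1.81/√t) = 1 − Φ(1.81/√6.51) = 1 − Φ(0.7094) ≈ 0.23904. Doubling: P(τ_{1.81} ≤ 6.51) ≈ 2 · 0.23904 = 0.47808 ≈ 0.4781.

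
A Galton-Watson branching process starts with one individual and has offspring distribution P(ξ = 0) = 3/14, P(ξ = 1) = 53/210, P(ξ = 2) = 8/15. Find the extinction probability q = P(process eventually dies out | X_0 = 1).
q = 45/112

The pgf is f(s) = 3/14 + 53/210·s + 8/15·s². The extinction probability q is the smallest fixed point of f in [0, 1]. Setting s = f(s):
  8/15·s² + (53/210 − 1)·s + 3/14 = 0
  8/15·s² − (3/14 + 8/15)·s + 3/14 = 0
which factors as (s − 1)·(8/15·s − 3/14) = 0, giving roots s = 1 and s = (3/14)/(8/15) = 45/112.
Mean offspring μ = 53/210 + 2·8/15 = 277/210 > 1 (supercritical), so q < 1. The extinction probability is the smaller root: q = (3/14)/(8/15) = 45/112.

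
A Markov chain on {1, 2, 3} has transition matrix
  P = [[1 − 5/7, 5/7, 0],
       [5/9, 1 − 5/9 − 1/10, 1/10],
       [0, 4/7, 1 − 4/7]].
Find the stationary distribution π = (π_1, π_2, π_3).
π = (280/703, 360/703, 63/703)

This is a birth-death chain on three states, which satisfies detailed balance: π_1 · P_{12} = π_2 · P_{21} and π_2 · P_{23} = π_3 · P_{32}.
From π_1 · 5/7 = π_2 · 5/9: π_2/π_1 = (5/7)/(5/9) = 9/7.
From π_2 · 1/10 = π_3 · 4/7: π_3/π_2 = (1/10)/(4/7) = 7/40.
Take π_1 proportional to 1; then unnormalized π = (1, 9/7, 9/40). Normalize by dividing by the sum 703/280:
  π = (280/703, 360/703, 63/703).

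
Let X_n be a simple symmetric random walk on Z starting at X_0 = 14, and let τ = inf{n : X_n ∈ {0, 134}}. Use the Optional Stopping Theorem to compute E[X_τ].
E[X_τ] = 14

X_n is a martingale and τ is a bounded-mean stopping time (indeed τ is finite a.s. with bounded expectation since the walk is in a bounded region). By the OST, E[X_τ] = E[X_0] = 14. Equivalently: E[X_τ] = 134 · P(hit 134 first) + 0 · P(hit 0 first) = 134 · (14/134) = 14.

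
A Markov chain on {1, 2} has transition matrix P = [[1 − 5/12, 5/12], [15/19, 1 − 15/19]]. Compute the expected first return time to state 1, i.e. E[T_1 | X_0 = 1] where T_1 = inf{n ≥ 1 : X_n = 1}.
E[T_1 | X_0 = 1] = 1/π_1 = 55/36

For an irreducible recurrent Markov chain with stationary distribution π, E[T_i | X_0 = i] = 1/π_i (Kac's formula). Here π_1 = (15/19)/(5/12 + 15/19) = (15/19)/(275/228) = 36/55, so E[T_1 | X_0 = 1] = 1/π_1 = (5/12 + 15/19)/(15/19) = (275/228)/(15/19) = 55/36.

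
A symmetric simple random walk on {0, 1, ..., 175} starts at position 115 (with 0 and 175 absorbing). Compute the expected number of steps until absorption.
E[τ | X_0 = 115] = 6900

Let v_k = E[τ | X_0 = k]. Boundary: v_0 = v_175 = 0. Recurrence: v_k = 1 + (v_{k-1} + v_{k+1})/2 for 1 ≤ k ≤ 174. The particular solution to v_k − (v_{k-1} + v_{k+1})/2 = 1 is v_k = −k^2. Adding homogeneous solution A + B k and matching boundaries gives v_k = k (175 − k). Substituting k = 115: v_115 = 115 · 60 = 6900.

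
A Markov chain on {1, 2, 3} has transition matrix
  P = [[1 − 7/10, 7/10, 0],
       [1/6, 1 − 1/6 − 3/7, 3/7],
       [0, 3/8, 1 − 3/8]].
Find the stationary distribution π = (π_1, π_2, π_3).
π = (1/10, 21/50, 12/25)

This is a birth-death chain on three states, which satisfies detailed balance: π_1 · P_{12} = π_2 · P_{21} and π_2 · P_{23} = π_3 · P_{32}.
From π_1 · 7/10 = π_2 · 1/6: π_2/π_1 = (7/10)/(1/6) = 21/5.
From π_2 · 3/7 = π_3 · 3/8: π_3/π_2 = (3/7)/(3/8) = 8/7.
Take π_1 proportional to 1; then unnormalized π = (1, 21/5, 24/5). Normalize by dividing by the sum 10:
  π = (1/10, 21/50, 12/25).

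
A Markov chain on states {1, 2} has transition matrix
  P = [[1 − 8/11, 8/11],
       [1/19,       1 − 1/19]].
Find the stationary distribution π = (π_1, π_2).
π_1 = 11/163, π_2 = 152/163

Solve πP = π with π_1 + π_2 = 1. From πP = π: π_1 · (1 − 8/11) + π_2 · 1/19 = π_1 ⇒ π_2 · 1/19 = π_1 · 8/11 ⇒ π_2/π_1 = (8/11)/(1/19) = 152/11. Together with π_1 + π_2 = 1:
  π_1 = (1/19)/(8/11 + 1/19) = (1/19)/(163/209) = 11/163,
  π_2 = (8/11)/(8/11 + 1/19) = (8/11)/(163/209) = 152/163.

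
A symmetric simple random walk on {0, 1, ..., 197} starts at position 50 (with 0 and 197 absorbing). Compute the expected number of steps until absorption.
E[τ | X_0 = 50] = 7350

Let v_k = E[τ | X_0 = k]. Boundary: v_0 = v_197 = 0. Recurrence: v_k = 1 + (v_{k-1} + v_{k+1})/2 for 1 ≤ k ≤ 196. The particular solution to v_k − (v_{k-1} + v_{k+1})/2 = 1 is v_k = −k^2. Adding homogeneous solution A + B k and matching boundaries gives v_k = k (197 − k). Substituting k = 50: v_50 = 50 · 147 = 7350.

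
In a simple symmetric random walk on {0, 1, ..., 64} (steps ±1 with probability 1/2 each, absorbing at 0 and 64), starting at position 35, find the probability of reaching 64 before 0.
P(hit 64 before 0) = 35/64

Let u_k = P(hit 64 before 0 | start at k). Then u_0 = 0, u_64 = 1, and u_k = u_{k-1}/2 + u_{k+1}/2 for 1 ≤ k ≤ 63. This harmonic recurrence is solved by u_k = k/64, giving u_35 = 35/64.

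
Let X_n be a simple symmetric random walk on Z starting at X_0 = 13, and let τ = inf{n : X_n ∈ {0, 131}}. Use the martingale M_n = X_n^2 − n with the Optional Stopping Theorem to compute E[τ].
E[τ] = 1534

M_n = X_n^2 − n is a martingale (since E[X_{n+1}^2 | F_n] = X_n^2 + 1). By OST (τ has finite mean in a bounded region), E[M_τ] = E[M_0] = X_0^2 − 0 = 13^2 = 169. Also E[M_τ] = E[X_τ^2] − E[τ]. The walk exits at 0 or 131, with P(hit 131 first) = 13/131, so E[X_τ^2] = 131^2 · 13/131 + 0 = 1703. Thus E[τ] = E[X_τ^2] − E[M_τ] = 1703 − 169 = 1534 = 13(131 − 13) = 1534.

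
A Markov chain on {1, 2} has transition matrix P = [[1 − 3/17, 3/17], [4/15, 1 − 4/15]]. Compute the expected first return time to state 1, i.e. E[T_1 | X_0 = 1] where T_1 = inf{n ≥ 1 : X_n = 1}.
E[T_1 | X_0 = 1] = 1/π_1 = 113/68

For an irreducible recurrent Markov chain with stationary distribution π, E[T_i | X_0 = i] = 1/π_i (Kac's formula). Here π_1 = (4/15)/(3/17 + 4/15) = (4/15)/(113/255) = 68/113, so E[T_1 | X_0 = 1] = 1/π_1 = (3/17 + 4/15)/(4/15) = (113/255)/(4/15) = 113/68.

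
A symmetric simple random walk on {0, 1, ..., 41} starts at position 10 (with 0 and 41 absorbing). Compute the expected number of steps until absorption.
E[τ | X_0 = 10] = 310

Let v_k = E[τ | X_0 = k]. Boundary: v_0 = v_41 = 0. Recurrence: v_k = 1 + (v_{k-1} + v_{k+1})/2 for 1 ≤ k ≤ 40. The particular solution to v_k − (v_{k-1} + v_{k+1})/2 = 1 is v_k = −k^2. Adding homogeneous solution A + B k and matching boundaries gives v_k = k (41 − k). Substituting k = 10: v_10 = 10 · 31 = 310.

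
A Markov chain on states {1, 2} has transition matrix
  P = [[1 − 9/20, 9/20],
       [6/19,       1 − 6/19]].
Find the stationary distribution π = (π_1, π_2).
π_1 = 40/97, π_2 = 57/97

Solve πP = π with π_1 + π_2 = 1. From πP = π: π_1 · (1 − 9/20) + π_2 · 6/19 = π_1 ⇒ π_2 · 6/19 = π_1 · 9/20 ⇒ π_2/π_1 = (9/20)/(6/19) = 57/40. Together with π_1 + π_2 = 1:
  π_1 = (6/19)/(9/20 + 6/19) = (6/19)/(291/380) = 40/97,
  π_2 = (9/20)/(9/20 + 6/19) = (9/20)/(291/380) = 57/97.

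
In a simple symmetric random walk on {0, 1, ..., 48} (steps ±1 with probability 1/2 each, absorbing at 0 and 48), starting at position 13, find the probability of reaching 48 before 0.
P(hit 48 before 0) = 13/48

Let u_k = P(hit 48 before 0 | start at k). Then u_0 = 0, u_48 = 1, and u_k = u_{k-1}/2 + u_{k+1}/2 for 1 ≤ k ≤ 47. This harmonic recurrence is solved by u_k = k/48, giving u_13 = 13/48.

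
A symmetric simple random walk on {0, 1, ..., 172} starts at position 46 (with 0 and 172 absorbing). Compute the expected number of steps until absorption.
E[τ | X_0 = 46] = 5796

Let v_k = E[τ | X_0 = k]. Boundary: v_0 = v_172 = 0. Recurrence: v_k = 1 + (v_{k-1} + v_{k+1})/2 for 1 ≤ k ≤ 171. The particular solution to v_k − (v_{k-1} + v_{k+1})/2 = 1 is v_k = −k^2. Adding homogeneous solution A + B k and matching boundaries gives v_k = k (172 − k). Substituting k = 46: v_46 = 46 · 126 = 5796.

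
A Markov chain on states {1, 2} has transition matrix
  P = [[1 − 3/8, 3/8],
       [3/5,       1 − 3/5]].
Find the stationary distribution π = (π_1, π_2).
π_1 = 8/13, π_2 = 5/13

Solve πP = π with π_1 + π_2 = 1. From πP = π: π_1 · (1 − 3/8) + π_2 · 3/5 = π_1 ⇒ π_2 · 3/5 = π_1 · 3/8 ⇒ π_2/π_1 = (3/8)/(3/5) = 5/8. Together with π_1 + π_2 = 1:
  π_1 = (3/5)/(3/8 + 3/5) = (3/5)/(39/40) = 8/13,
  π_2 = (3/8)/(3/8 + 3/5) = (3/8)/(39/40) = 5/13.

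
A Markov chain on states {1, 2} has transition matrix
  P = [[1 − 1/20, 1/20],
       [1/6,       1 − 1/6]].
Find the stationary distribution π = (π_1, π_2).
π_1 = 10/13, π_2 = 3/13

Solve πP = π with π_1 + π_2 = 1. From πP = π: π_1 · (1 − 1/20) + π_2 · 1/6 = π_1 ⇒ π_2 · 1/6 = π_1 · 1/20 ⇒ π_2/π_1 = (1/20)/(1/6) = 3/10. Together with π_1 + π_2 = 1:
  π_1 = (1/6)/(1/20 + 1/6) = (1/6)/(13/60) = 10/13,
  π_2 = (1/20)/(1/20 + 1/6) = (1/20)/(13/60) = 3/13.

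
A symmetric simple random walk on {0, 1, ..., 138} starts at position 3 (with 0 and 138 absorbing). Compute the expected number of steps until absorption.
E[τ | X_0 = 3] = 405

Let v_k = E[τ | X_0 = k]. Boundary: v_0 = v_138 = 0. Recurrence: v_k = 1 + (v_{k-1} + v_{k+1})/2 for 1 ≤ k ≤ 137. The particular solution to v_k − (v_{k-1} + v_{k+1})/2 = 1 is v_k = −k^2. Adding homogeneous solution A + B k and matching boundaries gives v_k = k (138 − k). Substituting k = 3: v_3 = 3 · 135 = 405.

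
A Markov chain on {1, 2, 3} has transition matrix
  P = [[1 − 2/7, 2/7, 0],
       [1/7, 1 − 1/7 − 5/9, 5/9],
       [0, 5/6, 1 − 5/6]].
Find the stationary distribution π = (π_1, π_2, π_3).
π = (3/13, 6/13, 4/13)

This is a birth-death chain on three states, which satisfies detailed balance: π_1 · P_{12} = π_2 · P_{21} and π_2 · P_{23} = π_3 · P_{32}.
From π_1 · 2/7 = π_2 · 1/7: π_2/π_1 = (2/7)/(1/7) = 2.
From π_2 · 5/9 = π_3 · 5/6: π_3/π_2 = (5/9)/(5/6) = 2/3.
Take π_1 proportional to 1; then unnormalized π = (1, 2, 4/3). Normalize by dividing by the sum 13/3:
  π = (3/13, 6/13, 4/13).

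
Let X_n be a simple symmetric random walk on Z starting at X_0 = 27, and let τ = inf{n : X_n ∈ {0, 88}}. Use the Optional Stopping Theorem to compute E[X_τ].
E[X_τ] = 27

X_n is a martingale and τ is a bounded-mean stopping time (indeed τ is finite a.s. with bounded expectation since the walk is in a bounded region). By the OST, E[X_τ] = E[X_0] = 27. Equivalently: E[X_τ] = 88 · P(hit 88 first) + 0 · P(hit 0 first) = 88 · (27/88) = 27.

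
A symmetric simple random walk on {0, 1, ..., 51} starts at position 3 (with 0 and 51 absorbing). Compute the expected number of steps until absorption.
E[τ | X_0 = 3] = 144

Let v_k = E[τ | X_0 = k]. Boundary: v_0 = v_51 = 0. Recurrence: v_k = 1 + (v_{k-1} + v_{k+1})/2 for 1 ≤ k ≤ 50. The particular solution to v_k − (v_{k-1} + v_{k+1})/2 = 1 is v_k = −k^2. Adding homogeneous solution A + B k and matching boundaries gives v_k = k (51 − k). Substituting k = 3: v_3 = 3 · 48 = 144.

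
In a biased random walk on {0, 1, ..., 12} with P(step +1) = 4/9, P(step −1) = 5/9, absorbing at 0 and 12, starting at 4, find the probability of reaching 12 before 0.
P(hit 12 before 0) = (1 − (5/4)^4) / (1 − (5/4)^12) = 65536/616161

Let u_k denote P(reach 12 before 0 | start at k). Boundary: u_0 = 0, u_12 = 1. Recurrence: u_k = 4/9·u_{k+1} + 5/9·u_{k-1} for 1 ≤ k ≤ 11. Try u_k = A + B·r^k with r = q/p = (5/9)/(4/9) = 5/4. Substitution satisfies the recurrence; boundary conditions give:
  u_k = (1 − r^k) / (1 − r^N) = (1 − (5/4)^4) / (1 − (5/4)^12) = 65536/616161.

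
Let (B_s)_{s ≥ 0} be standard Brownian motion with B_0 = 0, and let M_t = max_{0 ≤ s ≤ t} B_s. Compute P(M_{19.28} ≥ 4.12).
P(M_{19.28} ≥ 4.12) = 2·P(B_{19.28} ≥ 4.12) = 2(1 − Φ(4.12/√19.28)) ≈ 0.3481

By the reflection principle for Brownian motion, P(M_t ≥ a) = 2 · P(B_t ≥ a) for a ≥ 0. Since B_t ~ N(0, t), P(B_t ≥ 4.12) = 1 − Φ(4.12/√t) = 1 − Φ(4.12/√19.28) = 1 − Φ(0.9383). So
  P(M_{19.28} ≥ 4.12) = 2(1 − Φ(0.9383)) ≈ 0.3481.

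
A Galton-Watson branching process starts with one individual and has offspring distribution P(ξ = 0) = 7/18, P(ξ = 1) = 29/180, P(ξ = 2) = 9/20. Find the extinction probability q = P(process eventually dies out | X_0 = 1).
q = 70/81

The pgf is f(s) = 7/18 + 29/180·s + 9/20·s². The extinction probability q is the smallest fixed point of f in [0, 1]. Setting s = f(s):
  9/20·s² + (29/180 − 1)·s + 7/18 = 0
  9/20·s² − (7/18 + 9/20)·s + 7/18 = 0
which factors as (s − 1)·(9/20·s − 7/18) = 0, giving roots s = 1 and s = (7/18)/(9/20) = 70/81.
Mean offspring μ = 29/180 + 2·9/20 = 191/180 > 1 (supercritical), so q < 1. The extinction probability is the smaller root: q = (7/18)/(9/20) = 70/81.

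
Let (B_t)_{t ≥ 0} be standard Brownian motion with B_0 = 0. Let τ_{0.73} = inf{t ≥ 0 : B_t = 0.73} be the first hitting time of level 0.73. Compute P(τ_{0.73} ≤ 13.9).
P(τ_{0.73} ≤ 13.9) = 2(1 − Φ(0.73/√13.9)) = 2(1 − Φ(0.1958)) ≈ 0.8448

By the reflection principle for standard BM, P(τ_b ≤ t) = 2 · P(B_t ≥ b). Since B_t ~ N(0, t), P(B_t ≥ 0.73) = 1 − Φ(0.73/√t) = 1 − Φ(0.73/√13.9) = 1 − Φ(0.1958) ≈ 0.42238. Doubling: P(τ_{0.73} ≤ 13.9) ≈ 2 · 0.42238 = 0.84476 ≈ 0.8448.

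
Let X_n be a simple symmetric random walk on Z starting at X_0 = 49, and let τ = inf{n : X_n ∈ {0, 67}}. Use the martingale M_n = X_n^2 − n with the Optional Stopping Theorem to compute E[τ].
E[τ] = 882

M_n = X_n^2 − n is a martingale (since E[X_{n+1}^2 | F_n] = X_n^2 + 1). By OST (τ has finite mean in a bounded region), E[M_τ] = E[M_0] = X_0^2 − 0 = 49^2 = 2401. Also E[M_τ] = E[X_τ^2] − E[τ]. The walk exits at 0 or 67, with P(hit 67 first) = 49/67, so E[X_τ^2] = 67^2 · 49/67 + 0 = 3283. Thus E[τ] = E[X_τ^2] − E[M_τ] = 3283 − 2401 = 882 = 49(67 − 49) = 882.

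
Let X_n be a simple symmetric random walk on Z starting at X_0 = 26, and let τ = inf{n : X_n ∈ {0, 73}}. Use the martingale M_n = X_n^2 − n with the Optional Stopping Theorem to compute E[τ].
E[τ] = 1222

M_n = X_n^2 − n is a martingale (since E[X_{n+1}^2 | F_n] = X_n^2 + 1). By OST (τ has finite mean in a bounded region), E[M_τ] = E[M_0] = X_0^2 − 0 = 26^2 = 676. Also E[M_τ] = E[X_τ^2] − E[τ]. The walk exits at 0 or 73, with P(hit 73 first) = 26/73, so E[X_τ^2] = 73^2 · 26/73 + 0 = 1898. Thus E[τ] = E[X_τ^2] − E[M_τ] = 1898 − 676 = 1222 = 26(73 − 26) = 1222.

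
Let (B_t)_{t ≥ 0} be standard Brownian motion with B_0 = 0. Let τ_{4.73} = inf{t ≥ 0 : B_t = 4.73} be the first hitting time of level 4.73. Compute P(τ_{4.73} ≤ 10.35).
P(τ_{4.73} ≤ 10.35) = 2(1 − Φ(4.73/√10.35)) = 2(1 − Φ(1.4702)) ≈ 0.1415

By the reflection principle for standard BM, P(τ_b ≤ t) = 2 · P(B_t ≥ b). Since B_t ~ N(0, t), P(B_t ≥ 4.73) = 1 − Φ(4.73/√t) = 1 − Φ(4.73/√10.35) = 1 − Φ(1.4702) ≈ 0.07075. Doubling: P(τ_{4.73} ≤ 10.35) ≈ 2 · 0.07075 = 0.14150 ≈ 0.1415.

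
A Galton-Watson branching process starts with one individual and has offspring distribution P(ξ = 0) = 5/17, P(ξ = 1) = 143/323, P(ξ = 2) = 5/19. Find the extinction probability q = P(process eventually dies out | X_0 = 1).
q = 1

Mean offspring μ = 0·5/17 + 1·143/323 + 2·5/19 = 313/323 ≤ 1. For μ ≤ 1 with offspring not concentrated at 1, the Galton-Watson process goes extinct almost surely, so q = 1.
(Algebraic check: The pgf is f(s) = 5/17 + 143/323·s + 5/19·s². The extinction probability q is the smallest fixed point of f in [0, 1]. Setting s = f(s):
  5/19·s² + (143/323 − 1)·s + 5/17 = 0
  5/19·s² − (5/17 + 5/19)·s + 5/17 = 0
which factors as (s − 1)·(5/19·s − 5/17) = 0, giving roots s = 1 and s = (5/17)/(5/19) = 19/17. Since 19/17 ≥ 1, the smallest root in [0, 1] is s = 1.)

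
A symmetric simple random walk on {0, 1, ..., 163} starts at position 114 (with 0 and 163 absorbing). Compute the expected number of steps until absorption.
E[τ | X_0 = 114] = 5586

Let v_k = E[τ | X_0 = k]. Boundary: v_0 = v_163 = 0. Recurrence: v_k = 1 + (v_{k-1} + v_{k+1})/2 for 1 ≤ k ≤ 162. The particular solution to v_k − (v_{k-1} + v_{k+1})/2 = 1 is v_k = −k^2. Adding homogeneous solution A + B k and matching boundaries gives v_k = k (163 − k). Substituting k = 114: v_114 = 114 · 49 = 5586.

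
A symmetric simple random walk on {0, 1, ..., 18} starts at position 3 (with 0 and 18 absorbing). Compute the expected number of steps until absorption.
E[τ | X_0 = 3] = 45

Let v_k = E[τ | X_0 = k]. Boundary: v_0 = v_18 = 0. Recurrence: v_k = 1 + (v_{k-1} + v_{k+1})/2 for 1 ≤ k ≤ 17. The particular solution to v_k − (v_{k-1} + v_{k+1})/2 = 1 is v_k = −k^2. Adding homogeneous solution A + B k and matching boundaries gives v_k = k (18 − k). Substituting k = 3: v_3 = 3 · 15 = 45.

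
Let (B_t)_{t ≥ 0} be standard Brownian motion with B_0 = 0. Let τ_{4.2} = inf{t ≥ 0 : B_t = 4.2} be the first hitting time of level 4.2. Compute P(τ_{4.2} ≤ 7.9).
P(τ_{4.2} ≤ 7.9) = 2(1 − Φ(4.2/√7.9)) = 2(1 − Φ(1.4943)) ≈ 0.1351

By the reflection principle for standard BM, P(τ_b ≤ t) = 2 · P(B_t ≥ b). Since B_t ~ N(0, t), P(B_t ≥ 4.2) = 1 − Φ(4.2/√t) = 1 − Φ(4.2/√7.9) = 1 − Φ(1.4943) ≈ 0.06755. Doubling: P(τ_{4.2} ≤ 7.9) ≈ 2 · 0.06755 = 0.13510 ≈ 0.1351.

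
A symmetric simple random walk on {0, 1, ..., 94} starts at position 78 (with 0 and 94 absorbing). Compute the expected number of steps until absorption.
E[τ | X_0 = 78] = 1248

Let v_k = E[τ | X_0 = k]. Boundary: v_0 = v_94 = 0. Recurrence: v_k = 1 + (v_{k-1} + v_{k+1})/2 for 1 ≤ k ≤ 93. The particular solution to v_k − (v_{k-1} + v_{k+1})/2 = 1 is v_k = −k^2. Adding homogeneous solution A + B k and matching boundaries gives v_k = k (94 − k). Substituting k = 78: v_78 = 78 · 16 = 1248.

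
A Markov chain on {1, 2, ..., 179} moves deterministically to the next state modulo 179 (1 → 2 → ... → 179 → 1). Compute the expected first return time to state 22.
E[T_22 | X_0 = 22] = 179

The chain cycles deterministically, so starting at state 22 it returns in exactly 179 steps. Equivalently, the stationary distribution is uniform π_j = 1/179 for every state j, so by Kac's formula E[T_22] = 1/π_22 = 179.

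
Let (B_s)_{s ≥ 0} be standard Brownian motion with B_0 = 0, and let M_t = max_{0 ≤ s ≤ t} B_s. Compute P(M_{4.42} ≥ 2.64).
P(M_{4.42} ≥ 2.64) = 2·P(B_{4.42} ≥ 2.64) = 2(1 − Φ(2.64/√4.42)) ≈ 0.2092

By the reflection principle for Brownian motion, P(M_t ≥ a) = 2 · P(B_t ≥ a) for a ≥ 0. Since B_t ~ N(0, t), P(B_t ≥ 2.64) = 1 − Φ(2.64/√t) = 1 − Φ(2.64/√4.42) = 1 − Φ(1.2557). So
  P(M_{4.42} ≥ 2.64) = 2(1 − Φ(1.2557)) ≈ 0.2092.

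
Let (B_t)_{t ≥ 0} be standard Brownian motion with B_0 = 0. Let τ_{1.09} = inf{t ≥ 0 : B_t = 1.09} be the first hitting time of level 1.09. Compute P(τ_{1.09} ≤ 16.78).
P(τ_{1.09} ≤ 16.78) = 2(1 − Φ(1.09/√16.78)) = 2(1 − Φ(0.2661)) ≈ 0.7902

By the reflection principle for standard BM, P(τ_b ≤ t) = 2 · P(B_t ≥ b). Since B_t ~ N(0, t), P(B_t ≥ 1.09) = 1 − Φ(1.09/√t) = 1 − Φ(1.09/√16.78) = 1 − Φ(0.2661) ≈ 0.39508. Doubling: P(τ_{1.09} ≤ 16.78) ≈ 2 · 0.39508 = 0.79016 ≈ 0.7902.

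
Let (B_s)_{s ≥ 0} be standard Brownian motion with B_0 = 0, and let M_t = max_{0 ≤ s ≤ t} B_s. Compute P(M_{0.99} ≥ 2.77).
P(M_{0.99} ≥ 2.77) = 2·P(B_{0.99} ≥ 2.77) = 2(1 − Φ(2.77/√0.99)) ≈ 0.0054

By the reflection principle for Brownian motion, P(M_t ≥ a) = 2 · P(B_t ≥ a) for a ≥ 0. Since B_t ~ N(0, t), P(B_t ≥ 2.77) = 1 − Φ(2.77/√t) = 1 − Φ(2.77/√0.99) = 1 − Φ(2.7840). So
  P(M_{0.99} ≥ 2.77) = 2(1 − Φ(2.7840)) ≈ 0.0054.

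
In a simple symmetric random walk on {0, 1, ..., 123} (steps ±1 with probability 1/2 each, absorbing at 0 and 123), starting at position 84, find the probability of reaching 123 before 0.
P(hit 123 before 0) = 84/123 = 28/41

Let u_k = P(hit 123 before 0 | start at k). Then u_0 = 0, u_123 = 1, and u_k = u_{k-1}/2 + u_{k+1}/2 for 1 ≤ k ≤ 122. This harmonic recurrence is solved by u_k = k/123, giving u_84 = 84/123 = 28/41.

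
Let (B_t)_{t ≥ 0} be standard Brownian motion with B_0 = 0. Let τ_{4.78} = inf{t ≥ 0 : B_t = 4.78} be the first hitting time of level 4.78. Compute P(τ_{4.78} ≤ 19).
P(τ_{4.78} ≤ 19) = 2(1 − Φ(4.78/√19)) = 2(1 − Φ(1.0966)) ≈ 0.2728

By the reflection principle for standard BM, P(τ_b ≤ t) = 2 · P(B_t ≥ b). Since B_t ~ N(0, t), P(B_t ≥ 4.78) = 1 − Φ(4.78/√t) = 1 − Φ(4.78/√19) = 1 − Φ(1.0966) ≈ 0.13641. Doubling: P(τ_{4.78} ≤ 19) ≈ 2 · 0.13641 = 0.27282 ≈ 0.2728.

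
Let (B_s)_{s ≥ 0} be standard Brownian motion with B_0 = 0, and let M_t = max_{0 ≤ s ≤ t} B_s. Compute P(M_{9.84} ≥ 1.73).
P(M_{9.84} ≥ 1.73) = 2·P(B_{9.84} ≥ 1.73) = 2(1 − Φ(1.73/√9.84)) ≈ 0.5813

By the reflection principle for Brownian motion, P(M_t ≥ a) = 2 · P(B_t ≥ a) for a ≥ 0. Since B_t ~ N(0, t), P(B_t ≥ 1.73) = 1 − Φ(1.73/√t) = 1 − Φ(1.73/√9.84) = 1 − Φ(0.5515). So
  P(M_{9.84} ≥ 1.73) = 2(1 − Φ(0.5515)) ≈ 0.5813.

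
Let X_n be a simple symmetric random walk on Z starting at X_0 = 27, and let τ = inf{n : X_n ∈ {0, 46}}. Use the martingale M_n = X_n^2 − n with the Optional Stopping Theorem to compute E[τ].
E[τ] = 513

M_n = X_n^2 − n is a martingale (since E[X_{n+1}^2 | F_n] = X_n^2 + 1). By OST (τ has finite mean in a bounded region), E[M_τ] = E[M_0] = X_0^2 − 0 = 27^2 = 729. Also E[M_τ] = E[X_τ^2] − E[τ]. The walk exits at 0 or 46, with P(hit 46 first) = 27/46, so E[X_τ^2] = 46^2 · 27/46 + 0 = 1242. Thus E[τ] = E[X_τ^2] − E[M_τ] = 1242 − 729 = 513 = 27(46 − 27) = 513.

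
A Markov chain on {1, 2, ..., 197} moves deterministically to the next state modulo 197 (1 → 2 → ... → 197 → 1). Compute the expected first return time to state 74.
E[T_74 | X_0 = 74] = 197

The chain cycles deterministically, so starting at state 74 it returns in exactly 197 steps. Equivalently, the stationary distribution is uniform π_j = 1/197 for every state j, so by Kac's formula E[T_74] = 1/π_74 = 197.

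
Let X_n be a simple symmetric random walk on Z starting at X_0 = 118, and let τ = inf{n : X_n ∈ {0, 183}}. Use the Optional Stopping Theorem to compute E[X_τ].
E[X_τ] = 118

X_n is a martingale and τ is a bounded-mean stopping time (indeed τ is finite a.s. with bounded expectation since the walk is in a bounded region). By the OST, E[X_τ] = E[X_0] = 118. Equivalently: E[X_τ] = 183 · P(hit 183 first) + 0 · P(hit 0 first) = 183 · (118/183) = 118.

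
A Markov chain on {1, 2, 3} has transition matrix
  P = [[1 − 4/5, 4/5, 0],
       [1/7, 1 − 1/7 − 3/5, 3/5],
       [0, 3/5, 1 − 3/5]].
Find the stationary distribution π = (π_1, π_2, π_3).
π = (5/61, 28/61, 28/61)

This is a birth-death chain on three states, which satisfies detailed balance: π_1 · P_{12} = π_2 · P_{21} and π_2 · P_{23} = π_3 · P_{32}.
From π_1 · 4/5 = π_2 · 1/7: π_2/π_1 = (4/5)/(1/7) = 28/5.
From π_2 · 3/5 = π_3 · 3/5: π_3/π_2 = (3/5)/(3/5) = 1.
Take π_1 proportional to 1; then unnormalized π = (1, 28/5, 28/5). Normalize by dividing by the sum 61/5:
  π = (5/61, 28/61, 28/61).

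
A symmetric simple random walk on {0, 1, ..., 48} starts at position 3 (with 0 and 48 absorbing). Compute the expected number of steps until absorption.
E[τ | X_0 = 3] = 135

Let v_k = E[τ | X_0 = k]. Boundary: v_0 = v_48 = 0. Recurrence: v_k = 1 + (v_{k-1} + v_{k+1})/2 for 1 ≤ k ≤ 47. The particular solution to v_k − (v_{k-1} + v_{k+1})/2 = 1 is v_k = −k^2. Adding homogeneous solution A + B k and matching boundaries gives v_k = k (48 − k). Substituting k = 3: v_3 = 3 · 45 = 135.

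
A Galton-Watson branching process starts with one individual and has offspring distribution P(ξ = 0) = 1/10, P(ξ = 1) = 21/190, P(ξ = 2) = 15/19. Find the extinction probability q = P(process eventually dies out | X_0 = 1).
q = 19/150

The pgf is f(s) = 1/10 + 21/190·s + 15/19·s². The extinction probability q is the smallest fixed point of f in [0, 1]. Setting s = f(s):
  15/19·s² + (21/190 − 1)·s + 1/10 = 0
  15/19·s² − (1/10 + 15/19)·s + 1/10 = 0
which factors as (s − 1)·(15/19·s − 1/10) = 0, giving roots s = 1 and s = (1/10)/(15/19) = 19/150.
Mean offspring μ = 21/190 + 2·15/19 = 321/190 > 1 (supercritical), so q < 1. The extinction probability is the smaller root: q = (1/10)/(15/19) = 19/150.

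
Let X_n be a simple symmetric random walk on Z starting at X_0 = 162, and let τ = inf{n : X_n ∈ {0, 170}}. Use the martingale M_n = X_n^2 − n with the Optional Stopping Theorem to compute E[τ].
E[τ] = 1296

M_n = X_n^2 − n is a martingale (since E[X_{n+1}^2 | F_n] = X_n^2 + 1). By OST (τ has finite mean in a bounded region), E[M_τ] = E[M_0] = X_0^2 − 0 = 162^2 = 26244. Also E[M_τ] = E[X_τ^2] − E[τ]. The walk exits at 0 or 170, with P(hit 170 first) = 162/170, so E[X_τ^2] = 170^2 · 162/170 + 0 = 27540. Thus E[τ] = E[X_τ^2] − E[M_τ] = 27540 − 26244 = 1296 = 162(170 − 162) = 1296.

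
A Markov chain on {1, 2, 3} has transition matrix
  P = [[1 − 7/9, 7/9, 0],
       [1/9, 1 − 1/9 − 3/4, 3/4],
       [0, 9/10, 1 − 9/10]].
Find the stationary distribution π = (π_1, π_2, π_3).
π = (6/83, 42/83, 35/83)

This is a birth-death chain on three states, which satisfies detailed balance: π_1 · P_{12} = π_2 · P_{21} and π_2 · P_{23} = π_3 · P_{32}.
From π_1 · 7/9 = π_2 · 1/9: π_2/π_1 = (7/9)/(1/9) = 7.
From π_2 · 3/4 = π_3 · 9/10: π_3/π_2 = (3/4)/(9/10) = 5/6.
Take π_1 proportional to 1; then unnormalized π = (1, 7, 35/6). Normalize by dividing by the sum 83/6:
  π = (6/83, 42/83, 35/83).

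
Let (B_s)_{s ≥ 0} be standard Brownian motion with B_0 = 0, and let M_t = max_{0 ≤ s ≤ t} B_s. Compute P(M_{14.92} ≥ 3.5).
P(M_{14.92} ≥ 3.5) = 2·P(B_{14.92} ≥ 3.5) = 2(1 − Φ(3.5/√14.92)) ≈ 0.3649

By the reflection principle for Brownian motion, P(M_t ≥ a) = 2 · P(B_t ≥ a) for a ≥ 0. Since B_t ~ N(0, t), P(B_t ≥ 3.5) = 1 − Φ(3.5/√t) = 1 − Φ(3.5/√14.92) = 1 − Φ(0.9061). So
  P(M_{14.92} ≥ 3.5) = 2(1 − Φ(0.9061)) ≈ 0.3649.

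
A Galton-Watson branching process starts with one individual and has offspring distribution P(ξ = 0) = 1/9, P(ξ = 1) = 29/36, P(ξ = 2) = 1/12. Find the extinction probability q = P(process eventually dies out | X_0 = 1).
q = 1

Mean offspring μ = 0·1/9 + 1·29/36 + 2·1/12 = 35/36 ≤ 1. For μ ≤ 1 with offspring not concentrated at 1, the Galton-Watson process goes extinct almost surely, so q = 1.
(Algebraic check: The pgf is f(s) = 1/9 + 29/36·s + 1/12·s². The extinction probability q is the smallest fixed point of f in [0, 1]. Setting s = f(s):
  1/12·s² + (29/36 − 1)·s + 1/9 = 0
  1/12·s² − (1/9 + 1/12)·s + 1/9 = 0
which factors as (s − 1)·(1/12·s − 1/9) = 0, giving roots s = 1 and s = (1/9)/(1/12) = 4/3. Since 4/3 ≥ 1, the smallest root in [0, 1] is s = 1.)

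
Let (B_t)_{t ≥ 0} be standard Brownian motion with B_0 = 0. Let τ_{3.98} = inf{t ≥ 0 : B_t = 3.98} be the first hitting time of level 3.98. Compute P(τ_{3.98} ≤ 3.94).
P(τ_{3.98} ≤ 3.94) = 2(1 − Φ(3.98/√3.94)) = 2(1 − Φ(2.0051)) ≈ 0.0450

By the reflection principle for standard BM, P(τ_b ≤ t) = 2 · P(B_t ≥ b). Since B_t ~ N(0, t), P(B_t ≥ 3.98) = 1 − Φ(3.98/√t) = 1 − Φ(3.98/√3.94) = 1 − Φ(2.0051) ≈ 0.02248. Doubling: P(τ_{3.98} ≤ 3.94) ≈ 2 · 0.02248 = 0.04496 ≈ 0.0450.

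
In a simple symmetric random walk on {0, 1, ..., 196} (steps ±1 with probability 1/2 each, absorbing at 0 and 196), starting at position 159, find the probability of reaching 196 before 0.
P(hit 196 before 0) = 159/196

Let u_k = P(hit 196 before 0 | start at k). Then u_0 = 0, u_196 = 1, and u_k = u_{k-1}/2 + u_{k+1}/2 for 1 ≤ k ≤ 195. This harmonic recurrence is solved by u_k = k/196, giving u_159 = 159/196.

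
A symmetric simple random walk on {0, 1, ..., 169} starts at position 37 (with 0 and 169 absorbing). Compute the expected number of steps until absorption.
E[τ | X_0 = 37] = 4884

Let v_k = E[τ | X_0 = k]. Boundary: v_0 = v_169 = 0. Recurrence: v_k = 1 + (v_{k-1} + v_{k+1})/2 for 1 ≤ k ≤ 168. The particular solution to v_k − (v_{k-1} + v_{k+1})/2 = 1 is v_k = −k^2. Adding homogeneous solution A + B k and matching boundaries gives v_k = k (169 − k). Substituting k = 37: v_37 = 37 · 132 = 4884.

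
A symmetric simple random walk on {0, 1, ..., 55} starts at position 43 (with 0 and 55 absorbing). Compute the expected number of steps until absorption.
E[τ | X_0 = 43] = 516

Let v_k = E[τ | X_0 = k]. Boundary: v_0 = v_55 = 0. Recurrence: v_k = 1 + (v_{k-1} + v_{k+1})/2 for 1 ≤ k ≤ 54. The particular solution to v_k − (v_{k-1} + v_{k+1})/2 = 1 is v_k = −k^2. Adding homogeneous solution A + B k and matching boundaries gives v_k = k (55 − k). Substituting k = 43: v_43 = 43 · 12 = 516.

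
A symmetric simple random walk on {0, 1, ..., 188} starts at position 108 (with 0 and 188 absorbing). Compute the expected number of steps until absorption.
E[τ | X_0 = 108] = 8640

Let v_k = E[τ | X_0 = k]. Boundary: v_0 = v_188 = 0. Recurrence: v_k = 1 + (v_{k-1} + v_{k+1})/2 for 1 ≤ k ≤ 187. The particular solution to v_k − (v_{k-1} + v_{k+1})/2 = 1 is v_k = −k^2. Adding homogeneous solution A + B k and matching boundaries gives v_k = k (188 − k). Substituting k = 108: v_108 = 108 · 80 = 8640.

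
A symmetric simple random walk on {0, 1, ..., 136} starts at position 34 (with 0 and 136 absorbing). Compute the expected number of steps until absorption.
E[τ | X_0 = 34] = 3468

Let v_k = E[τ | X_0 = k]. Boundary: v_0 = v_136 = 0. Recurrence: v_k = 1 + (v_{k-1} + v_{k+1})/2 for 1 ≤ k ≤ 135. The particular solution to v_k − (v_{k-1} + v_{k+1})/2 = 1 is v_k = −k^2. Adding homogeneous solution A + B k and matching boundaries gives v_k = k (136 − k). Substituting k = 34: v_34 = 34 · 102 = 3468.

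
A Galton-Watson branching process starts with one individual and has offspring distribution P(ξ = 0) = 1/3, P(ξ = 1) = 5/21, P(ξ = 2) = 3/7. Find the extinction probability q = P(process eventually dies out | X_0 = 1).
q = 7/9

The pgf is f(s) = 1/3 + 5/21·s + 3/7·s². The extinction probability q is the smallest fixed point of f in [0, 1]. Setting s = f(s):
  3/7·s² + (5/21 − 1)·s + 1/3 = 0
  3/7·s² − (1/3 + 3/7)·s + 1/3 = 0
which factors as (s − 1)·(3/7·s − 1/3) = 0, giving roots s = 1 and s = (1/3)/(3/7) = 7/9.
Mean offspring μ = 5/21 + 2·3/7 = 23/21 > 1 (supercritical), so q < 1. The extinction probability is the smaller root: q = (1/3)/(3/7) = 7/9.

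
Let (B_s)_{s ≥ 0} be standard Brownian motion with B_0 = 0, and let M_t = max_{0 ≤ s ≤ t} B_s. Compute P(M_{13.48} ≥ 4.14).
P(M_{13.48} ≥ 4.14) = 2·P(B_{13.48} ≥ 4.14) = 2(1 − Φ(4.14/√13.48)) ≈ 0.2595

By the reflection principle for Brownian motion, P(M_t ≥ a) = 2 · P(B_t ≥ a) for a ≥ 0. Since B_t ~ N(0, t), P(B_t ≥ 4.14) = 1 − Φ(4.14/√t) = 1 − Φ(4.14/√13.48) = 1 − Φ(1.1276). So
  P(M_{13.48} ≥ 4.14) = 2(1 − Φ(1.1276)) ≈ 0.2595.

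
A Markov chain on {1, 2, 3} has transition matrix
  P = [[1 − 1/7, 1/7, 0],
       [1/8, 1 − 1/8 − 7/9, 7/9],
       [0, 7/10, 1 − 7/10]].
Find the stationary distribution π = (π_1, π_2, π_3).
π = (63/215, 72/215, 16/43)

This is a birth-death chain on three states, which satisfies detailed balance: π_1 · P_{12} = π_2 · P_{21} and π_2 · P_{23} = π_3 · P_{32}.
From π_1 · 1/7 = π_2 · 1/8: π_2/π_1 = (1/7)/(1/8) = 8/7.
From π_2 · 7/9 = π_3 · 7/10: π_3/π_2 = (7/9)/(7/10) = 10/9.
Take π_1 proportional to 1; then unnormalized π = (1, 8/7, 80/63). Normalize by dividing by the sum 215/63:
  π = (63/215, 72/215, 16/43).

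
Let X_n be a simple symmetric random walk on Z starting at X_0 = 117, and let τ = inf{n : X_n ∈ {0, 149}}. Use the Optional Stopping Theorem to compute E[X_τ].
E[X_τ] = 117

X_n is a martingale and τ is a bounded-mean stopping time (indeed τ is finite a.s. with bounded expectation since the walk is in a bounded region). By the OST, E[X_τ] = E[X_0] = 117. Equivalently: E[X_τ] = 149 · P(hit 149 first) + 0 · P(hit 0 first) = 149 · (117/149) = 117.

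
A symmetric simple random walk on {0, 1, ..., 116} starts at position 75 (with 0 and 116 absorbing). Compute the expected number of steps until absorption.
E[τ | X_0 = 75] = 3075

Let v_k = E[τ | X_0 = k]. Boundary: v_0 = v_116 = 0. Recurrence: v_k = 1 + (v_{k-1} + v_{k+1})/2 for 1 ≤ k ≤ 115. The particular solution to v_k − (v_{k-1} + v_{k+1})/2 = 1 is v_k = −k^2. Adding homogeneous solution A + B k and matching boundaries gives v_k = k (116 − k). Substituting k = 75: v_75 = 75 · 41 = 3075.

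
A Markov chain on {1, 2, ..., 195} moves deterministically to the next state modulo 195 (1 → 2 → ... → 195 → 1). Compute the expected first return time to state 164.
E[T_164 | X_0 = 164] = 195

The chain cycles deterministically, so starting at state 164 it returns in exactly 195 steps. Equivalently, the stationary distribution is uniform π_j = 1/195 for every state j, so by Kac's formula E[T_164] = 1/π_164 = 195.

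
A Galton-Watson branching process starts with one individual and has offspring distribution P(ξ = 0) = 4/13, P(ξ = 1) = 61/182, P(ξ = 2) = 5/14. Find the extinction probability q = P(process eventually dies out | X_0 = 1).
q = 56/65

The pgf is f(s) = 4/13 + 61/182·s + 5/14·s². The extinction probability q is the smallest fixed point of f in [0, 1]. Setting s = f(s):
  5/14·s² + (61/182 − 1)·s + 4/13 = 0
  5/14·s² − (4/13 + 5/14)·s + 4/13 = 0
which factors as (s − 1)·(5/14·s − 4/13) = 0, giving roots s = 1 and s = (4/13)/(5/14) = 56/65.
Mean offspring μ = 61/182 + 2·5/14 = 191/182 > 1 (supercritical), so q < 1. The extinction probability is the smaller root: q = (4/13)/(5/14) = 56/65.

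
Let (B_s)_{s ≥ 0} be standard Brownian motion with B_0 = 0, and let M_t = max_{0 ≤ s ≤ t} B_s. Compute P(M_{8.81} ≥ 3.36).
P(M_{8.81} ≥ 3.36) = 2·P(B_{8.81} ≥ 3.36) = 2(1 − Φ(3.36/√8.81)) ≈ 0.2576

By the reflection principle for Brownian motion, P(M_t ≥ a) = 2 · P(B_t ≥ a) for a ≥ 0. Since B_t ~ N(0, t), P(B_t ≥ 3.36) = 1 − Φ(3.36/√t) = 1 − Φ(3.36/√8.81) = 1 − Φ(1.1320). So
  P(M_{8.81} ≥ 3.36) = 2(1 − Φ(1.1320)) ≈ 0.2576.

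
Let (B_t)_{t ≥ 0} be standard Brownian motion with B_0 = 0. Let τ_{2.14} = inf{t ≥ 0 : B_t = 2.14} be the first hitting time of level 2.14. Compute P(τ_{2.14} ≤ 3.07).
P(τ_{2.14} ≤ 3.07) = 2(1 − Φ(2.14/√3.07)) = 2(1 − Φ(1.2214)) ≈ 0.2219

By the reflection principle for standard BM, P(τ_b ≤ t) = 2 · P(B_t ≥ b). Since B_t ~ N(0, t), P(B_t ≥ 2.14) = 1 − Φ(2.14/√t) = 1 − Φ(2.14/√3.07) = 1 − Φ(1.2214) ≈ 0.11097. Doubling: P(τ_{2.14} ≤ 3.07) ≈ 2 · 0.11097 = 0.22194 ≈ 0.2219.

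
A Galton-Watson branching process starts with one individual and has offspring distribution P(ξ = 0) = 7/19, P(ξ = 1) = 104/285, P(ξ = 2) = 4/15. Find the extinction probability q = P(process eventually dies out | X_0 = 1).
q = 1

Mean offspring μ = 0·7/19 + 1·104/285 + 2·4/15 = 256/285 ≤ 1. For μ ≤ 1 with offspring not concentrated at 1, the Galton-Watson process goes extinct almost surely, so q = 1.
(Algebraic check: The pgf is f(s) = 7/19 + 104/285·s + 4/15·s². The extinction probability q is the smallest fixed point of f in [0, 1]. Setting s = f(s):
  4/15·s² + (104/285 − 1)·s + 7/19 = 0
  4/15·s² − (7/19 + 4/15)·s + 7/19 = 0
which factors as (s − 1)·(4/15·s − 7/19) = 0, giving roots s = 1 and s = (7/19)/(4/15) = 105/76. Since 105/76 ≥ 1, the smallest root in [0, 1] is s = 1.)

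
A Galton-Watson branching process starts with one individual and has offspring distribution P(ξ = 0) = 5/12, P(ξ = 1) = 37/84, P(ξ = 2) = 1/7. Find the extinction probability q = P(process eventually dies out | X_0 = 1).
q = 1

Mean offspring μ = 0·5/12 + 1·37/84 + 2·1/7 = 61/84 ≤ 1. For μ ≤ 1 with offspring not concentrated at 1, the Galton-Watson process goes extinct almost surely, so q = 1.
(Algebraic check: The pgf is f(s) = 5/12 + 37/84·s + 1/7·s². The extinction probability q is the smallest fixed point of f in [0, 1]. Setting s = f(s):
  1/7·s² + (37/84 − 1)·s + 5/12 = 0
  1/7·s² − (5/12 + 1/7)·s + 5/12 = 0
which factors as (s − 1)·(1/7·s − 5/12) = 0, giving roots s = 1 and s = (5/12)/(1/7) = 35/12. Since 35/12 ≥ 1, the smallest root in [0, 1] is s = 1.)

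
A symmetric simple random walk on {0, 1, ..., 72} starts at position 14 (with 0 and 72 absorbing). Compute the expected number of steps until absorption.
E[τ | X_0 = 14] = 812

Let v_k = E[τ | X_0 = k]. Boundary: v_0 = v_72 = 0. Recurrence: v_k = 1 + (v_{k-1} + v_{k+1})/2 for 1 ≤ k ≤ 71. The particular solution to v_k − (v_{k-1} + v_{k+1})/2 = 1 is v_k = −k^2. Adding homogeneous solution A + B k and matching boundaries gives v_k = k (72 − k). Substituting k = 14: v_14 = 14 · 58 = 812.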